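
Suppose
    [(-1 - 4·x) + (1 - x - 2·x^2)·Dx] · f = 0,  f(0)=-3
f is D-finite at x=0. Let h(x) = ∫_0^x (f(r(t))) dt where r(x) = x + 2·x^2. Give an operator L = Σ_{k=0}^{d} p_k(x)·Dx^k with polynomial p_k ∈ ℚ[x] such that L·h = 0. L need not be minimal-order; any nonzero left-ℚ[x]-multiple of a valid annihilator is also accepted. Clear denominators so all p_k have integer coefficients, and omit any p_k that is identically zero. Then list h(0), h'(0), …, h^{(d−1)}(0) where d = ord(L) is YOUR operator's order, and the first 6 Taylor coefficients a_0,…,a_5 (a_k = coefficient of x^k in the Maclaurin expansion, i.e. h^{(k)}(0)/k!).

f: a_k = -3, -3, -9, -15, -33, -63, …
h₀=f(r): pull back L_f along r ⇒ L₀.
h=∫h₀ ⇒ L = L₀·Dx.
L = (1 + 8·x + 24·x^2 + 32·x^3)·Dx + (-1 + x + 4·x^2 + 8·x^3 + 8·x^4)·Dx^2  (order 2).
h: a_k = 0, -3, -3/2, -5, -51/4, -159/5, …
ICs: h(0) = 0, h′(0) = -3.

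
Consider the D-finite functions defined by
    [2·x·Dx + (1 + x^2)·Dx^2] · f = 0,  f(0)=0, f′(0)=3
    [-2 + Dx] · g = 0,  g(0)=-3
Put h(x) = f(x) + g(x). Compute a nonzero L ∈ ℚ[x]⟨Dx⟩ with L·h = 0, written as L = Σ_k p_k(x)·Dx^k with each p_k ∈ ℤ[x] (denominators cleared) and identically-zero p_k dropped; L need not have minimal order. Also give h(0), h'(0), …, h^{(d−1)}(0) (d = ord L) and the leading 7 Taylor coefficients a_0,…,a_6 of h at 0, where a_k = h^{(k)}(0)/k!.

f: a_k = 0, 3, 0, -1, 0, 3/5, 0, …
g: a_k = -3, -6, -6, -4, -2, -4/5, -4/15, …
h₀=f+g: left-lcm gives L₀, ord ≤ 3.
L = (2 - 4·x - 6·x^2 - 4·x^3)·Dx + (-3 - x^2 - 2·x^4)·Dx^2 + (1 + x + 2·x^2 + x^3 + x^4)·Dx^3  (order 3).
h: a_k = -3, -3, -6, -5, -2, -1/5, -4/15, …
ICs: h(0) = -3, h′(0) = -3, h′′(0) = -12.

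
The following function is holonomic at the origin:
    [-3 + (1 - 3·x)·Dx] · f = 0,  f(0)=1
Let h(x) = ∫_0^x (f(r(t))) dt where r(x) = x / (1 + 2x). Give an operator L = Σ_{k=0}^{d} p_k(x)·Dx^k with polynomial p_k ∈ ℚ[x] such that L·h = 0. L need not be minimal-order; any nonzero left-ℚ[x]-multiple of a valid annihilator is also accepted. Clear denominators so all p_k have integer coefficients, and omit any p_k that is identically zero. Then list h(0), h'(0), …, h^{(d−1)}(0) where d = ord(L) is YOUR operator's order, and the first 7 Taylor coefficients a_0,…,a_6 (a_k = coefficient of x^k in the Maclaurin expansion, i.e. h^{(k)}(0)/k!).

f: a_k = 1, 3, 9, 27, 81, 243, 729, …
h₀=f(r): pull back L_f along r ⇒ L₀.
Integrate: L := L₀·Dx.
L = 3·Dx + (-1 - x + 2·x^2)·Dx^2  (order 2).
h: a_k = 0, 1, 3/2, 1, 3/4, 3/5, 1/2, …
ICs: h(0) = 0, h′(0) = 1.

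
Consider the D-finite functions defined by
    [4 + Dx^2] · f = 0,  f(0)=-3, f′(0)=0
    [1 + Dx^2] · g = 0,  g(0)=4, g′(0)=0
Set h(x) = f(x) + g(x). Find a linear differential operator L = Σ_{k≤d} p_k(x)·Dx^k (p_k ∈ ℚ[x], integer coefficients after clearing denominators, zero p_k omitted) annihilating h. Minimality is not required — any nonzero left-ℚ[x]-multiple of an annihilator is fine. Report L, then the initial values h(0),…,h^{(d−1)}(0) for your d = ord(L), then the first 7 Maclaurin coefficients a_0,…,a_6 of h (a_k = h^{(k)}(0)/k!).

L = 4 + 5·Dx^2 + Dx^4  (order 4).
h: a_k = 1, 0, 4, 0, -11/6, 0, 47/180, …
ICs: h(0) = 1, h′(0) = 0, h′′(0) = 8, h′′′(0) = 0.

f: a_k = -3, 0, 6, 0, -2, 0, 4/15, …
g: a_k = 4, 0, -2, 0, 1/6, 0, -1/180, …
f+g: L₀ = lclm(L_f,L_g), ord ≤ 2+2.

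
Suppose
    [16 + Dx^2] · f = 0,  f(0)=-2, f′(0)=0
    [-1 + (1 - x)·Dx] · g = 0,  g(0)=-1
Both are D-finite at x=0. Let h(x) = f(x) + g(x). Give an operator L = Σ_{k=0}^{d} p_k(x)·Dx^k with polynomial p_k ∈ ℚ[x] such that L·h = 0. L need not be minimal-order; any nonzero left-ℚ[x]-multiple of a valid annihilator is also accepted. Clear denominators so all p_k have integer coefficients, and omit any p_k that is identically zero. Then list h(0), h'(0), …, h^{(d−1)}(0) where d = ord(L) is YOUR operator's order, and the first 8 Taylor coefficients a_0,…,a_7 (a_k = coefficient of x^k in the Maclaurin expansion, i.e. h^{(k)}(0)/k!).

f: a_k = -2, 0, 16, 0, -64/3, 0, 512/45, 0, …
g: a_k = -1, -1, -1, -1, -1, -1, -1, -1, …
f+g: L₀ = lclm(L_f,L_g), ord ≤ 2+1.
L = (-176 + 256·x - 128·x^2) + (144 - 400·x + 384·x^2 - 128·x^3)·Dx + (-11 + 16·x - 8·x^2)·Dx^2 + (9 - 25·x + 24·x^2 - 8·x^3)·Dx^3  (order 3).
h: a_k = -3, -1, 15, -1, -67/3, -1, 467/45, -1, …
ICs: h(0) = -3, h′(0) = -1, h′′(0) = 30.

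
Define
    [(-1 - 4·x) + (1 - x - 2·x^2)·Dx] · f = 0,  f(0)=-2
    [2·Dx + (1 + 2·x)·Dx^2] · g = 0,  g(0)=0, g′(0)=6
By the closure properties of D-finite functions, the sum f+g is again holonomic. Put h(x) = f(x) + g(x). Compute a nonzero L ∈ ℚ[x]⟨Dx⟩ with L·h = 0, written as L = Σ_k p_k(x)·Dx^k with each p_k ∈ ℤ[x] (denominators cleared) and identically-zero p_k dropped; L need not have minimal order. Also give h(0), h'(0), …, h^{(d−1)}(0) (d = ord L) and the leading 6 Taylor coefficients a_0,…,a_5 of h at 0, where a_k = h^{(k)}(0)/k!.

L = (54 + 228·x + 432·x^2 + 288·x^3 + 192·x^4)·Dx + (11 + 124·x + 464·x^2 + 704·x^3 + 592·x^4 + 320·x^5)·Dx^2 + (-4 - 19·x - 17·x^2 + 42·x^3 + 116·x^4 + 136·x^5 + 64·x^6)·Dx^3  (order 3).
h: a_k = -2, 4, -12, -2, -34, -114/5, …
ICs: h(0) = -2, h′(0) = 4, h′′(0) = -24.

f: a_k = -2, -2, -6, -10, -22, -42, …
g: a_k = 0, 6, -6, 8, -12, 96/5, …
f+g: L₀ = lclm(L_f,L_g), ord ≤ 1+2.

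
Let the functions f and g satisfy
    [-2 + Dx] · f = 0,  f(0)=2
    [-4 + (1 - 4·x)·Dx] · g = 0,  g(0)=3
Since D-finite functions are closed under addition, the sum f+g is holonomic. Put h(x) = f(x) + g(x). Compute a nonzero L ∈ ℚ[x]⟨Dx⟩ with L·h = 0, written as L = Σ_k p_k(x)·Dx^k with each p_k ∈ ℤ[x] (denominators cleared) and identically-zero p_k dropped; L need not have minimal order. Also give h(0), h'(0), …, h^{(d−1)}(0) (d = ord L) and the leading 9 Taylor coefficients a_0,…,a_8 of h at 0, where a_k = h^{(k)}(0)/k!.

f: a_k = 2, 4, 4, 8/3, 4/3, 8/15, 8/45, 16/315, 4/315, …
g: a_k = 3, 12, 48, 192, 768, 3072, 12288, 49152, 196608, …
Weyl lclm of L_f,L_g ⇒ L₀ (ord ≤ 2).
L = (24 + 32·x) + (-14 - 16·x + 32·x^2)·Dx + (1 - 16·x^2)·Dx^2  (order 2).
h: a_k = 5, 16, 52, 584/3, 2308/3, 46088/15, 552968/45, 15482896/315, 61931524/315, …
ICs: h(0) = 5, h′(0) = 16.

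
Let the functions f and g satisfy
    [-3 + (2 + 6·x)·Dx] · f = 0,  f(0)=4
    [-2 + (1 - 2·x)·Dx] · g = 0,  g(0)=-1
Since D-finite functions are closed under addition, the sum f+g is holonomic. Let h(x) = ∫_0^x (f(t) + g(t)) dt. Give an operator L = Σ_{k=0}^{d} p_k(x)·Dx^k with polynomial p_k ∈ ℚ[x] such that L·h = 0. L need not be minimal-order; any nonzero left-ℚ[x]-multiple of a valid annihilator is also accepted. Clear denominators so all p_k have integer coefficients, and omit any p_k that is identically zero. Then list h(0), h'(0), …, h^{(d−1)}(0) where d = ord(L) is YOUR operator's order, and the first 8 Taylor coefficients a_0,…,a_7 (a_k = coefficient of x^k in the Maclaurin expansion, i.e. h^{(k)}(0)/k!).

L = (66 + 108·x)·Dx + (-41 - 156·x - 324·x^2)·Dx^2 + (2 + 38·x + 24·x^2 - 216·x^3)·Dx^3  (order 3).
h: a_k = 0, 3, 2, -17/6, -5/16, -917/160, -347/384, -31693/1792, …
ICs: h(0) = 0, h′(0) = 3, h′′(0) = 4.

f: a_k = 4, 6, -9/2, 27/4, -405/32, 1701/64, -15309/256, 72171/512, …
g: a_k = -1, -2, -4, -8, -16, -32, -64, -128, …
f+g: L₀ = lclm(L_f,L_g), ord ≤ 1+1.
Integrate: L := L₀·Dx.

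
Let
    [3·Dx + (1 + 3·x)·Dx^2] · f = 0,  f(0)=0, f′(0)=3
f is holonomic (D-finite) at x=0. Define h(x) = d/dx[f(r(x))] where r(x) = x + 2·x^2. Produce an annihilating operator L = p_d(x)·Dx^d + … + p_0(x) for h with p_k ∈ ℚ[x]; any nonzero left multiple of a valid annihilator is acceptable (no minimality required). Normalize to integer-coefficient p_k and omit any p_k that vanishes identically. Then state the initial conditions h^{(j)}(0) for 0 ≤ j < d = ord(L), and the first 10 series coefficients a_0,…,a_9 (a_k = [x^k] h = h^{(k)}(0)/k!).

f: a_k = 0, 3, -9/2, 9, -81/4, 243/5, -243/2, 2187/7, -6561/8, 2187, …
f∘r: x↦r, Dx↦Dx/r' in L_f ⇒ L₀.
Differentiate: ansatz ord ≤ ord L₀ ⇒ L.
L = (-1 + 12·x + 24·x^2) + (1 + 7·x + 18·x^2 + 24·x^3)·Dx  (order 1).
h: a_k = 3, 3, -27, 63, -27, -297, 1053, -1377, -2187, 14823, …
ICs: h(0) = 3.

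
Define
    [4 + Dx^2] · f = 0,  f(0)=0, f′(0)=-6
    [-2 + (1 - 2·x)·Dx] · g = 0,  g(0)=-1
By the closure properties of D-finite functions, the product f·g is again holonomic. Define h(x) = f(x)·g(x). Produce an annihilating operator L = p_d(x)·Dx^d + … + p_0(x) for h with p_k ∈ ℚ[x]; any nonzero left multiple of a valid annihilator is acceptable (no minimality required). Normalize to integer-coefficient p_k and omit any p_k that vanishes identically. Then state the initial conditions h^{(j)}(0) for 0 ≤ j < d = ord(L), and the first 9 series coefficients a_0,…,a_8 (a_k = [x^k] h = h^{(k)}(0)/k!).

f: a_k = 0, -6, 0, 4, 0, -4/5, 0, 8/105, 0, …
g: a_k = -1, -2, -4, -8, -16, -32, -64, -128, -256, …
Product ⇒ symmetric product L₀, ord ≤ 2.
L = (-4 + 8·x) + 4·Dx + (-1 + 2·x)·Dx^2  (order 2).
h: a_k = 0, 6, 12, 20, 40, 404/5, 808/5, 33928/105, 67856/105, …
ICs: h(0) = 0, h′(0) = 6.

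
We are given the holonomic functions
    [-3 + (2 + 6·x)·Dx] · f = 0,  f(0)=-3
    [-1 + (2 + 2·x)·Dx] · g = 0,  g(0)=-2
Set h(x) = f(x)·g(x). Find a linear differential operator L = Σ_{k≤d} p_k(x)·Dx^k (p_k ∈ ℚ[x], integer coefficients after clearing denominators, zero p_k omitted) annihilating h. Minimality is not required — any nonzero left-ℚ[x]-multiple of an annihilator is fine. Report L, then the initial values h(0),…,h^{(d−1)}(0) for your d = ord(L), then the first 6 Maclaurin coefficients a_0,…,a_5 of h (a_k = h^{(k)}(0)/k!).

L = (-2 - 3·x) + (1 + 4·x + 3·x^2)·Dx  (order 1).
h: a_k = 6, 12, -3, 6, -51/4, 57/2, …
ICs: h(0) = 6.

f: a_k = -3, -9/2, 27/8, -81/16, 1215/128, -5103/256, …
g: a_k = -2, -1, 1/4, -1/8, 5/64, -7/128, …
Product ⇒ symmetric product L₀, ord ≤ 1.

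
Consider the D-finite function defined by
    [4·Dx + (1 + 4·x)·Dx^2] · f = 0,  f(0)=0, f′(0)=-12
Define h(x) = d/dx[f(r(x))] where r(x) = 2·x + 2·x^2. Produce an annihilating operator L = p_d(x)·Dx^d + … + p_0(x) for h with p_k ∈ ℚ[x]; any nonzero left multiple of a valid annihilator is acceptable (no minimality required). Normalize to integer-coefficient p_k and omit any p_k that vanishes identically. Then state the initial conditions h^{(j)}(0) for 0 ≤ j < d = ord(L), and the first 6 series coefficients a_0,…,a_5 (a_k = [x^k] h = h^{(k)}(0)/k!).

L = (6 + 16·x + 16·x^2) + (1 + 10·x + 24·x^2 + 16·x^3)·Dx  (order 1).
h: a_k = -24, 144, -960, 6528, -44544, 304128, …
ICs: h(0) = -24.

f: a_k = 0, -12, 24, -64, 192, -3072/5, …
L₀ from L_f via x↦r, Dx↦r'^{-1}Dx.
h=h₀': d/dx-closure on L₀ ⇒ L.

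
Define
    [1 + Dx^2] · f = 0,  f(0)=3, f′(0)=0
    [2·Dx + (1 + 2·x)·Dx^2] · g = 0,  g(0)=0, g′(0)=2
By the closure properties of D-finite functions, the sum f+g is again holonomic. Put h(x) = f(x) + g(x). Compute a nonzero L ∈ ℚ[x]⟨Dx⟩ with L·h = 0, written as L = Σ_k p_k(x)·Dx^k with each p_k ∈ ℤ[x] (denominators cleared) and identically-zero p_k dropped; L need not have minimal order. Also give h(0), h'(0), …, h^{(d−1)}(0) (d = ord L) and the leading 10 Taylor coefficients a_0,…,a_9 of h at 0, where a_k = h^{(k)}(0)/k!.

f: a_k = 3, 0, -3/2, 0, 1/8, 0, -1/240, 0, 1/13440, 0, …
g: a_k = 0, 2, -2, 8/3, -4, 32/5, -32/3, 128/7, -32, 512/9, …
h₀=f+g: left-lcm gives L₀, ord ≤ 4.
L = (50 + 8·x + 8·x^2)·Dx + (9 + 22·x + 12·x^2 + 8·x^3)·Dx^2 + (50 + 8·x + 8·x^2)·Dx^3 + (9 + 22·x + 12·x^2 + 8·x^3)·Dx^4  (order 4).
h: a_k = 3, 2, -7/2, 8/3, -31/8, 32/5, -2561/240, 128/7, -430079/13440, 512/9, …
ICs: h(0) = 3, h′(0) = 2, h′′(0) = -7, h′′′(0) = 16.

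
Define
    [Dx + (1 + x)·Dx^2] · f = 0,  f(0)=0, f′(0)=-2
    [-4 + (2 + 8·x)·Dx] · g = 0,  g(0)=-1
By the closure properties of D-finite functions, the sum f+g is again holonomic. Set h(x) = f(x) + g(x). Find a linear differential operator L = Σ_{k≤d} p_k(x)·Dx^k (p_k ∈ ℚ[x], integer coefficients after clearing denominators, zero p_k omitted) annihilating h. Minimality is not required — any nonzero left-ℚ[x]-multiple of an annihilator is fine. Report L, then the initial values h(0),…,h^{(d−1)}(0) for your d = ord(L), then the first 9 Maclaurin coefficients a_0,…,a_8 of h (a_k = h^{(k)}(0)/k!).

f: a_k = 0, -2, 1, -2/3, 1/2, -2/5, 1/3, -2/7, 1/4, …
g: a_k = -1, -2, 2, -4, 10, -28, 84, -264, 858, …
Sum ⇒ L₀ = lclm(L_f,L_g) in ℚ(x)⟨Dx⟩.
L = (-8 + 4·x)·Dx + (-10 - 8·x + 20·x^2)·Dx^2 + (-1 - 3·x + 6·x^2 + 8·x^3)·Dx^3  (order 3).
h: a_k = -1, -4, 3, -14/3, 21/2, -142/5, 253/3, -1850/7, 3433/4, …
ICs: h(0) = -1, h′(0) = -4, h′′(0) = 6.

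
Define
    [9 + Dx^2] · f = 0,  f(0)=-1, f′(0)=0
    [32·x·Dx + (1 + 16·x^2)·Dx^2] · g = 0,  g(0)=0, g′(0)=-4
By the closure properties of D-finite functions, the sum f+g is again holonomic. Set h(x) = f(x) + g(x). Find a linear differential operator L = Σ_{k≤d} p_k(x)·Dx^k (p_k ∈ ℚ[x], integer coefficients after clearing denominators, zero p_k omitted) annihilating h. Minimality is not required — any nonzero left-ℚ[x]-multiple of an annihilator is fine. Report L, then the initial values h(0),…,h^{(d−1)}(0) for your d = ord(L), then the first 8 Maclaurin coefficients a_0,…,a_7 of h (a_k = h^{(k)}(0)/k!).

L = (-52704·x + 967680·x^3 + 663552·x^5)·Dx + (-207 + 13104·x^2 + 283392·x^4 + 331776·x^6)·Dx^2 + (-5856·x + 107520·x^3 + 73728·x^5)·Dx^3 + (-23 + 1456·x^2 + 31488·x^4 + 36864·x^6)·Dx^4  (order 4).
h: a_k = -1, -4, 9/2, 64/3, -27/8, -1024/5, 81/80, 16384/7, …
ICs: h(0) = -1, h′(0) = -4, h′′(0) = 9, h′′′(0) = 128.

f: a_k = -1, 0, 9/2, 0, -27/8, 0, 81/80, 0, …
g: a_k = 0, -4, 0, 64/3, 0, -1024/5, 0, 16384/7, …
h₀=f+g: left-lcm gives L₀, ord ≤ 4.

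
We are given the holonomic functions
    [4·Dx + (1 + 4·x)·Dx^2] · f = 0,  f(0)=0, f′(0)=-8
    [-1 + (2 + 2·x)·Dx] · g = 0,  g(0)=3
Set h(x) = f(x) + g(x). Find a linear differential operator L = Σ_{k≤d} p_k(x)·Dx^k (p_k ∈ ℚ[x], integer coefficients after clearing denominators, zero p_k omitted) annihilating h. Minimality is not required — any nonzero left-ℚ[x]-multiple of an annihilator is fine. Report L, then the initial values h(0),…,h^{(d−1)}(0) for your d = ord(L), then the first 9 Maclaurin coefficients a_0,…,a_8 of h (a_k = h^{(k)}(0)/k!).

L = (52 + 16·x)·Dx + (125 + 232·x + 80·x^2)·Dx^2 + (14 + 78·x + 96·x^2 + 32·x^3)·Dx^3  (order 3).
h: a_k = 3, -13/2, 125/8, -2039/48, 16369/128, -524183/1280, 4194115/3072, -67108171/14336, 536869625/32768, …
ICs: h(0) = 3, h′(0) = -13/2, h′′(0) = 125/4.

f: a_k = 0, -8, 16, -128/3, 128, -2048/5, 4096/3, -32768/7, 16384, …
g: a_k = 3, 3/2, -3/8, 3/16, -15/128, 21/256, -63/1024, 99/2048, -1287/32768, …
f+g: L₀ = lclm(L_f,L_g), ord ≤ 2+1.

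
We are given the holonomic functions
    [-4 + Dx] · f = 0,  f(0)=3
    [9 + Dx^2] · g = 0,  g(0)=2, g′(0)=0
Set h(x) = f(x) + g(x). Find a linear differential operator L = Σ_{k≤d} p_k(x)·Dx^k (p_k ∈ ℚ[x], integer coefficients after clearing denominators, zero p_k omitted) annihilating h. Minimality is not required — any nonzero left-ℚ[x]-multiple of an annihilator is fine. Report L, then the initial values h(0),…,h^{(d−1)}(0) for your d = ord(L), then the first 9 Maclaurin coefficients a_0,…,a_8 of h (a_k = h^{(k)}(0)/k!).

L = -36 + 9·Dx - 4·Dx^2 + Dx^3  (order 3).
h: a_k = 5, 12, 15, 32, 155/4, 128/5, 361/24, 1024/105, 6991/1344, …
ICs: h(0) = 5, h′(0) = 12, h′′(0) = 30.

f: a_k = 3, 12, 24, 32, 32, 128/5, 256/15, 1024/105, 512/105, …
g: a_k = 2, 0, -9, 0, 27/4, 0, -81/40, 0, 729/2240, …
L₀ := lclm(L_f,L_g); ord L₀ ≤ 1+2.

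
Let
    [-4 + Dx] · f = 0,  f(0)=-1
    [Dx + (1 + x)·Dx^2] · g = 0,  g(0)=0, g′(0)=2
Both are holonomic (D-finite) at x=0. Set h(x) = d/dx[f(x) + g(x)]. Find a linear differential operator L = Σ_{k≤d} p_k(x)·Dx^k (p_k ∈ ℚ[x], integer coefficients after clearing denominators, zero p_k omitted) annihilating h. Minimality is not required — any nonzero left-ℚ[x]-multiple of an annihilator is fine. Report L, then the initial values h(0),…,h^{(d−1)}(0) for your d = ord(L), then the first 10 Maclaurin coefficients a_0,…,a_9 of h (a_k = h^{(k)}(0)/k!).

L = (-24 - 16·x) + (-14 - 32·x - 16·x^2)·Dx + (5 + 9·x + 4·x^2)·Dx^2  (order 2).
h: a_k = -2, -18, -30, -134/3, -122/3, -542/15, -934/45, -4726/315, -1418/315, -13862/2835, …
ICs: h(0) = -2, h′(0) = -18.

f: a_k = -1, -4, -8, -32/3, -32/3, -128/15, -256/45, -1024/315, -512/315, -2048/2835, …
g: a_k = 0, 2, -1, 2/3, -1/2, 2/5, -1/3, 2/7, -1/4, 2/9, …
h₀=f+g: left-lcm gives L₀, ord ≤ 3.
Differentiate: ansatz ord ≤ ord L₀ ⇒ L.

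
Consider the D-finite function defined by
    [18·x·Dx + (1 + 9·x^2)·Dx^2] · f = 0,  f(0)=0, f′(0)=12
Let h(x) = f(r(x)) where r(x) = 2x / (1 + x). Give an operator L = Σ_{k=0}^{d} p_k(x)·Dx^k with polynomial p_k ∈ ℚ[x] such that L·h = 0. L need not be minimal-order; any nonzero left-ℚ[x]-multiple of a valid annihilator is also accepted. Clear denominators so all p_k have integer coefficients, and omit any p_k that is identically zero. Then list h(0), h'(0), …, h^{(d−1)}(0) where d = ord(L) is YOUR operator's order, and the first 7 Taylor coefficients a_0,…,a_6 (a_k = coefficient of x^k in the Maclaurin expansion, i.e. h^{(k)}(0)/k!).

L = (2 + 74·x)·Dx + (1 + 2·x + 37·x^2)·Dx^2  (order 2).
h: a_k = 0, 24, -24, -264, 840, 22584/5, -28248, …
ICs: h(0) = 0, h′(0) = 24.

f: a_k = 0, 12, 0, -36, 0, 972/5, 0, …
f∘r: x↦r, Dx↦Dx/r' in L_f ⇒ L₀.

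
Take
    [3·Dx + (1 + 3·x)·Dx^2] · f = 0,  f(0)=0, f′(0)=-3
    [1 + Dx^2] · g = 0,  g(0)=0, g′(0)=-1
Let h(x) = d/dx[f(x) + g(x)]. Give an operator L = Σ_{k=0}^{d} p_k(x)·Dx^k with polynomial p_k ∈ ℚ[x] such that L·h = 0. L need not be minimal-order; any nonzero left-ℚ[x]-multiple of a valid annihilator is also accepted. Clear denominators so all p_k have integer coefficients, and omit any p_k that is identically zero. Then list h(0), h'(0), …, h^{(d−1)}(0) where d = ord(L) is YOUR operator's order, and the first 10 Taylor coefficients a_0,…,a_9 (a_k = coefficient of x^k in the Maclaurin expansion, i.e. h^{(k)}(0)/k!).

L = (165 + 18·x + 27·x^2) + (19 + 63·x + 27·x^2 + 27·x^3)·Dx + (165 + 18·x + 27·x^2)·Dx^2 + (19 + 63·x + 27·x^2 + 27·x^3)·Dx^3  (order 3).
h: a_k = -4, 9, -53/2, 81, -5833/24, 729, -1574639/720, 6561, -793618561/40320, 59049, …
ICs: h(0) = -4, h′(0) = 9, h′′(0) = -53.

f: a_k = 0, -3, 9/2, -9, 81/4, -243/5, 243/2, -2187/7, 6561/8, -2187, …
g: a_k = 0, -1, 0, 1/6, 0, -1/120, 0, 1/5040, 0, -1/362880, …
L₀ := lclm(L_f,L_g); ord L₀ ≤ 2+2.
Derive L from L₀ (diff closure).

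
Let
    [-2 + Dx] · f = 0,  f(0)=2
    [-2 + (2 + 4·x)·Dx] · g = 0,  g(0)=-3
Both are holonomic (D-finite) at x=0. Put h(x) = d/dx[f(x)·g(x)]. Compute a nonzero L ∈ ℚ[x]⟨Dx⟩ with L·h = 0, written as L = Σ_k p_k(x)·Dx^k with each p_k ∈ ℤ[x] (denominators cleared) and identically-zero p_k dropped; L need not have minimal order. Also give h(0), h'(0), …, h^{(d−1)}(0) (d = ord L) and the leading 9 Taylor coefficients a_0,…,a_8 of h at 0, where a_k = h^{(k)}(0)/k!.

L = (7 + 24·x + 16·x^2) + (-3 - 10·x - 8·x^2)·Dx  (order 1).
h: a_k = -18, -42, -51, -33, -107/4, 89/20, -1123/40, 39551/840, -88853/960, …
ICs: h(0) = -18.

f: a_k = 2, 4, 4, 8/3, 4/3, 8/15, 8/45, 16/315, 4/315, …
g: a_k = -3, -3, 3/2, -3/2, 15/8, -21/8, 63/16, -99/16, 1287/128, …
Product ⇒ symmetric product L₀, ord ≤ 1.
h₀' ⇒ L via d/dx closure of L₀.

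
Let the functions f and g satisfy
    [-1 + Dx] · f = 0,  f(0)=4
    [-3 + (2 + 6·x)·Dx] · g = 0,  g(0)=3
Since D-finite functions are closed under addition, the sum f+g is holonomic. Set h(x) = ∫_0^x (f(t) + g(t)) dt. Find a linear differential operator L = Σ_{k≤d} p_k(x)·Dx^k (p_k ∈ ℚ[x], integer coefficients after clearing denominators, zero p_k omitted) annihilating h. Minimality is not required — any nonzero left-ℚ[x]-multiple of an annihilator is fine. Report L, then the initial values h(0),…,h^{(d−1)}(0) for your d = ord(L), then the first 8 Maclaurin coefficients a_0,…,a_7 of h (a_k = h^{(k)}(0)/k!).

f: a_k = 4, 4, 2, 2/3, 1/6, 1/30, 1/180, 1/1260, …
g: a_k = 3, 9/2, -27/8, 81/16, -1215/128, 5103/256, -45927/1024, 216513/2048, …
h₀=f+g: left-lcm gives L₀, ord ≤ 2.
∫: right-multiply L₀ by Dx.
L = (15 + 18·x)·Dx + (-13 - 24·x - 36·x^2)·Dx^2 + (-2 + 6·x + 36·x^2)·Dx^3  (order 3).
h: a_k = 0, 7, 17/4, -11/24, 275/192, -3581/1920, 76673/23040, -2066459/322560, …
ICs: h(0) = 0, h′(0) = 7, h′′(0) = 17/2.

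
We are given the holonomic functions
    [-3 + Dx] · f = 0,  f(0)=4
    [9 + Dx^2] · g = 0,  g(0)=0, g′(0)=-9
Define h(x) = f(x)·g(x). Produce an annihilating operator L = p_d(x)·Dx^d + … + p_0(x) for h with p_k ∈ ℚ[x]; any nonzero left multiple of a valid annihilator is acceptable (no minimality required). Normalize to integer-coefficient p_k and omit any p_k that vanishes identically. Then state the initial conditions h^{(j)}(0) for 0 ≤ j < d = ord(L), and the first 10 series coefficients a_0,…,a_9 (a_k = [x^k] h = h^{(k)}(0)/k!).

L = 18 - 6·Dx + Dx^2  (order 2).
h: a_k = 0, -36, -108, -108, 0, 486/5, 486/5, 1458/35, 0, -729/70, …
ICs: h(0) = 0, h′(0) = -36.

f: a_k = 4, 12, 18, 18, 27/2, 81/10, 81/20, 243/140, 729/1120, 243/1120, …
g: a_k = 0, -9, 0, 27/2, 0, -243/40, 0, 729/560, 0, -729/4480, …
f·g: L₀ = L_f ⊗_s L_g, ord ≤ 1·2.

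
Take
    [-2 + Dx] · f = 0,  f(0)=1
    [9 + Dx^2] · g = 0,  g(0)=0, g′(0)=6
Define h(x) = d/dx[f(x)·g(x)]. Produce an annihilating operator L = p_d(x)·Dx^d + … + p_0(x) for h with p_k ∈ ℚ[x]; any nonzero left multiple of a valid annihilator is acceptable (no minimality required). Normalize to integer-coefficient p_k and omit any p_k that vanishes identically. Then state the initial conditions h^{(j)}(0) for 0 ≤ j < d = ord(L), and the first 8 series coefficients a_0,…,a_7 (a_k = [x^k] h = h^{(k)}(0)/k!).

L = 13 - 4·Dx + Dx^2  (order 2).
h: a_k = 6, 24, 9, -40, -199/4, -69/5, 1483/120, 34/3, …
ICs: h(0) = 6, h′(0) = 24.

f: a_k = 1, 2, 2, 4/3, 2/3, 4/15, 4/45, 8/315, …
g: a_k = 0, 6, 0, -9, 0, 81/20, 0, -243/280, …
Sym-product of L_f,L_g gives L₀ (≤ ord 2).
h₀' ⇒ L via d/dx closure of L₀.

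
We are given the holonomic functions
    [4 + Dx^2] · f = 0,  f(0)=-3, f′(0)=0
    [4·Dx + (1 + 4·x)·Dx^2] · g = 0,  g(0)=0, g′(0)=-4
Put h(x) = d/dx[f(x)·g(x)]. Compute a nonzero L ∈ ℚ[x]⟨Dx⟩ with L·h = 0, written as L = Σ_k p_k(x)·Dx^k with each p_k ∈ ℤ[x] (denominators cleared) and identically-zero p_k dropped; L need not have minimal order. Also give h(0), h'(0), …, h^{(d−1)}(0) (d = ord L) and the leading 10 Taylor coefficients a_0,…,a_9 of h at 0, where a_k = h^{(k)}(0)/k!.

f: a_k = -3, 0, 6, 0, -2, 0, 4/15, 0, -2/105, 0, …
g: a_k = 0, -4, 8, -64/3, 64, -1024/5, 2048/3, -16384/7, 8192, -262144/9, …
L₀ := L_f ⊗_s L_g (sym. prod.), ord ≤ 4.
h=h₀': d/dx-closure on L₀ ⇒ L.
L = (-832 - 992·x - 5568·x^2 - 12288·x^3 - 2048·x^4 + 24576·x^5 + 16384·x^6) + (-264 - 1568·x - 2560·x^2 + 10240·x^4 + 8192·x^5)·Dx + (-220 - 368·x - 1760·x^2 - 3072·x^3 + 2048·x^4 + 12288·x^5 + 8192·x^6)·Dx^2 + (-66 - 392·x - 640·x^2 + 2560·x^4 + 2048·x^5)·Dx^3 + (-3 - 30·x - 92·x^2 + 640·x^4 + 1536·x^5 + 1024·x^6)·Dx^4  (order 4).
h: a_k = 12, -48, 120, -576, 2472, -10080, 204208/5, -2472704/15, 23228696/35, -56021536/21, …
ICs: h(0) = 12, h′(0) = -48, h′′(0) = 240, h′′′(0) = -3456.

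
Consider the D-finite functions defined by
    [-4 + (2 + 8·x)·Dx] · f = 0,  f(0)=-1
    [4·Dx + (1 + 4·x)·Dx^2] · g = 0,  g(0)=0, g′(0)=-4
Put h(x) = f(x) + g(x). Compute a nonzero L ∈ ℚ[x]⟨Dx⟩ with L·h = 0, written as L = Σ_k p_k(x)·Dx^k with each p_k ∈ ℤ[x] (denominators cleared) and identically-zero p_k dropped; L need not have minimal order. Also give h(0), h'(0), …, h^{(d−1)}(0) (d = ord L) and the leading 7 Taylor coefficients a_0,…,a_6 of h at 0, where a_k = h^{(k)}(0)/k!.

f: a_k = -1, -2, 2, -4, 10, -28, 84, …
g: a_k = 0, -4, 8, -64/3, 64, -1024/5, 2048/3, …
h₀=f+g: left-lcm gives L₀, ord ≤ 3.
L = 8·Dx + (10 + 40·x)·Dx^2 + (1 + 8·x + 16·x^2)·Dx^3  (order 3).
h: a_k = -1, -6, 10, -76/3, 74, -1164/5, 2300/3, …
ICs: h(0) = -1, h′(0) = -6, h′′(0) = 20.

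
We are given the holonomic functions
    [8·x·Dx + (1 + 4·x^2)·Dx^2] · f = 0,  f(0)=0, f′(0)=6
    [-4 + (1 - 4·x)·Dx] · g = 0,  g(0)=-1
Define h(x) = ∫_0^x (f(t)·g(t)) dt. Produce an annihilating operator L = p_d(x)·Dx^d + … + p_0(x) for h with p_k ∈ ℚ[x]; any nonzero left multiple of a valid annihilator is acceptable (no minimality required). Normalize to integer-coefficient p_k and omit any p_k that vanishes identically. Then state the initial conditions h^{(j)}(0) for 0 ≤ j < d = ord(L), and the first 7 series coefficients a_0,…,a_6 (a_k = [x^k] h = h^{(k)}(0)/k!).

L = 32·x·Dx + (8 - 8·x + 64·x^2)·Dx^2 + (-1 + 4·x - 4·x^2 + 16·x^3)·Dx^3  (order 3).
h: a_k = 0, 0, -3, -8, -22, -352/5, -3568/15, …
ICs: h(0) = 0, h′(0) = 0, h′′(0) = -6.

f: a_k = 0, 6, 0, -8, 0, 96/5, 0, …
g: a_k = -1, -4, -16, -64, -256, -1024, -4096, …
Product ⇒ symmetric product L₀, ord ≤ 2.
∫: right-multiply L₀ by Dx.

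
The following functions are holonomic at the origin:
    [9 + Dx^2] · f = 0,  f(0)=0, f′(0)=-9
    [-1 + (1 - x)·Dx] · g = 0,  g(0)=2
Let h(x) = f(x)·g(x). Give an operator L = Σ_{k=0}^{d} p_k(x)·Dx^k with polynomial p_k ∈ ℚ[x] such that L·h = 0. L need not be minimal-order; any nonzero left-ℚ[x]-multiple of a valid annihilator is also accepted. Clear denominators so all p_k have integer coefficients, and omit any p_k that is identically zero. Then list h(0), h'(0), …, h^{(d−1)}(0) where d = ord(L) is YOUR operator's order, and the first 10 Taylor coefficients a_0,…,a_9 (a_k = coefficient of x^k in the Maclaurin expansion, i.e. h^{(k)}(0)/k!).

f: a_k = 0, -9, 0, 27/2, 0, -243/40, 0, 729/560, 0, -729/4480, …
g: a_k = 2, 2, 2, 2, 2, 2, 2, 2, 2, 2, …
Product ⇒ symmetric product L₀, ord ≤ 2.
L = (-9 + 9·x) + 2·Dx + (-1 + x)·Dx^2  (order 2).
h: a_k = 0, -18, -18, 9, 9, -63/20, -63/20, -153/280, -153/280, -279/320, …
ICs: h(0) = 0, h′(0) = -18.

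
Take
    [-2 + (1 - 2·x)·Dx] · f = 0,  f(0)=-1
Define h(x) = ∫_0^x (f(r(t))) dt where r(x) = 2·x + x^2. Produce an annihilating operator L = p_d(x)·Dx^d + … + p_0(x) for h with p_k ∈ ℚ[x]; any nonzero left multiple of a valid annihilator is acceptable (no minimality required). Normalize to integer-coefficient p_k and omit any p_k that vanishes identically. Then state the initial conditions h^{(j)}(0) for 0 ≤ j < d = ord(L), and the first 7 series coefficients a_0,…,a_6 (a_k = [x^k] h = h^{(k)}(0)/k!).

f: a_k = -1, -2, -4, -8, -16, -32, -64, …
Change of var in L_f (x↦r) gives L₀.
Integrate: L := L₀·Dx.
L = (4 + 4·x)·Dx + (-1 + 4·x + 2·x^2)·Dx^2  (order 2).
h: a_k = 0, -1, -2, -6, -20, -356/5, -264, …
ICs: h(0) = 0, h′(0) = -1.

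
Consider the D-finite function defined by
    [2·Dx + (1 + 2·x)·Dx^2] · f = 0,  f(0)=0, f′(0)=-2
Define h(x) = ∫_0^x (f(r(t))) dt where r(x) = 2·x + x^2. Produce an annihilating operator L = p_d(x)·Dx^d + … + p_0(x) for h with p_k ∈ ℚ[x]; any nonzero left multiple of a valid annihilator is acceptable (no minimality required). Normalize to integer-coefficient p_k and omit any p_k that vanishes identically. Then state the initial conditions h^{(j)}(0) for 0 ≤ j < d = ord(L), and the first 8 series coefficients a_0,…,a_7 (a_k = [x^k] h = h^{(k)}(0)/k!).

f: a_k = 0, -2, 2, -8/3, 4, -32/5, 32/3, -128/7, …
f∘r: x↦r, Dx↦Dx/r' in L_f ⇒ L₀.
h=∫h₀ ⇒ L = L₀·Dx.
L = (3 + 4·x + 2·x^2)·Dx^2 + (1 + 5·x + 6·x^2 + 2·x^3)·Dx^3  (order 3).
h: a_k = 0, 0, -2, 2, -10/3, 34/5, -232/15, 264/7, …
ICs: h(0) = 0, h′(0) = 0, h′′(0) = -4.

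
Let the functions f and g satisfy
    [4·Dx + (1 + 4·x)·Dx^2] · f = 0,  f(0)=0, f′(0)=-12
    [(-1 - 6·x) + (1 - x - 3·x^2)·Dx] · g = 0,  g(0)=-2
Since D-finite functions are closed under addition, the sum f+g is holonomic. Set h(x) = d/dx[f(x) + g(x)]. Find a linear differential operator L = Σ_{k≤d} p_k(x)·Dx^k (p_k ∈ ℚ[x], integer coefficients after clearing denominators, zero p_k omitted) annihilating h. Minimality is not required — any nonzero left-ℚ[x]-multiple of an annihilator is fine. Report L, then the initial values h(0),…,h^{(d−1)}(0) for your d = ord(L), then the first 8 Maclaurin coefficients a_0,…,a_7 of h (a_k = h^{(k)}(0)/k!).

L = (-212 - 1072·x - 3144·x^2 - 2160·x^3 - 2592·x^4) + (-5 - 248·x - 1922·x^2 - 4308·x^3 - 4464·x^4 - 4320·x^5)·Dx + (6 + 53·x + 108·x^2 - 110·x^3 - 519·x^4 - 1044·x^5 - 864·x^6)·Dx^2  (order 2).
h: a_k = -14, 32, -234, 616, -3472, 11124, -52190, 188480, …
ICs: h(0) = -14, h′(0) = 32.

f: a_k = 0, -12, 24, -64, 192, -3072/5, 2048, -49152/7, …
g: a_k = -2, -2, -8, -14, -38, -80, -194, -434, …
Weyl lclm of L_f,L_g ⇒ L₀ (ord ≤ 3).
Derive L from L₀ (diff closure).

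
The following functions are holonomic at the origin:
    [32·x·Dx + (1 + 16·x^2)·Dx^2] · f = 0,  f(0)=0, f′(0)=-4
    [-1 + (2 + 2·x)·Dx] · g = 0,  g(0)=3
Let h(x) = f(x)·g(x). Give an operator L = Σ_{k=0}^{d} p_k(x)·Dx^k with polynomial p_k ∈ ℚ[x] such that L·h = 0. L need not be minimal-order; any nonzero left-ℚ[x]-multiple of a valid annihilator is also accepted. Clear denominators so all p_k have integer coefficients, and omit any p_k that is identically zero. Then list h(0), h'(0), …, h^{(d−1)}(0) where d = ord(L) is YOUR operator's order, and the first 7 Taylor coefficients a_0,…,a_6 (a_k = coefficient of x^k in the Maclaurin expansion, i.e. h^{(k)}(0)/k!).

f: a_k = 0, -4, 0, 64/3, 0, -1024/5, 0, …
g: a_k = 3, 3/2, -3/8, 3/16, -15/128, 21/256, -63/1024, …
f·g: L₀ = L_f ⊗_s L_g, ord ≤ 2·1.
L = (3 - 64·x - 16·x^2) + (-4 + 124·x + 192·x^2 + 64·x^3)·Dx + (4 + 8·x + 68·x^2 + 128·x^3 + 64·x^4)·Dx^2  (order 2).
h: a_k = 0, -12, -6, 131/2, 125/4, -99509/160, -97129/320, …
ICs: h(0) = 0, h′(0) = -12.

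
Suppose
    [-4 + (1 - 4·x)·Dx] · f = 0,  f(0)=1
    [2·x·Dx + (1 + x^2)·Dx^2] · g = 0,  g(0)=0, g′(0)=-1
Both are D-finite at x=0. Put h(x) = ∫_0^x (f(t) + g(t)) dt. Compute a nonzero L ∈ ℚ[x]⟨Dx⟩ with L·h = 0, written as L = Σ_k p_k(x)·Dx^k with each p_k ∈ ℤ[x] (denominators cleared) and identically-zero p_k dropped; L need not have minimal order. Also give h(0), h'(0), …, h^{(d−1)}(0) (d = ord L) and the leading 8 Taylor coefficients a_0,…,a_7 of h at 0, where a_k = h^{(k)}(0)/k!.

f: a_k = 1, 4, 16, 64, 256, 1024, 4096, 16384, …
g: a_k = 0, -1, 0, 1/3, 0, -1/5, 0, 1/7, …
Sum ⇒ L₀ = lclm(L_f,L_g) in ℚ(x)⟨Dx⟩.
h=∫h₀ ⇒ L = L₀·Dx.
L = (-8 + 128·x + 24·x^2)·Dx^2 + (49 - 8·x + 109·x^2 + 24·x^3)·Dx^3 + (-4 + 15·x + 15·x^3 + 4·x^4)·Dx^4  (order 4).
h: a_k = 0, 1, 3/2, 16/3, 193/12, 256/5, 5119/30, 4096/7, …
ICs: h(0) = 0, h′(0) = 1, h′′(0) = 3, h′′′(0) = 32.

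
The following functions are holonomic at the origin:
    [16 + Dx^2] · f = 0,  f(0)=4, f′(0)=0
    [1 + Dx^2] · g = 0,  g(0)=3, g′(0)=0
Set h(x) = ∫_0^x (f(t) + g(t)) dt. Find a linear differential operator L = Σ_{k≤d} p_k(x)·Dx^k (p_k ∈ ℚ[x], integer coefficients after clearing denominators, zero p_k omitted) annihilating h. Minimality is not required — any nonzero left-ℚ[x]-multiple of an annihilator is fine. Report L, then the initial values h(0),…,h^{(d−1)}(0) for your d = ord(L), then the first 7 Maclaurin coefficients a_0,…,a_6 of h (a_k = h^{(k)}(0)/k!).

L = 16·Dx + 17·Dx^3 + Dx^5  (order 5).
h: a_k = 0, 7, 0, -67/6, 0, 1027/120, 0, …
ICs: h(0) = 0, h′(0) = 7, h′′(0) = 0, h′′′(0) = -67, h′′′′(0) = 0.

f: a_k = 4, 0, -32, 0, 128/3, 0, -1024/45, …
g: a_k = 3, 0, -3/2, 0, 1/8, 0, -1/240, …
f+g: L₀ = lclm(L_f,L_g), ord ≤ 2+2.
Integrate: L := L₀·Dx.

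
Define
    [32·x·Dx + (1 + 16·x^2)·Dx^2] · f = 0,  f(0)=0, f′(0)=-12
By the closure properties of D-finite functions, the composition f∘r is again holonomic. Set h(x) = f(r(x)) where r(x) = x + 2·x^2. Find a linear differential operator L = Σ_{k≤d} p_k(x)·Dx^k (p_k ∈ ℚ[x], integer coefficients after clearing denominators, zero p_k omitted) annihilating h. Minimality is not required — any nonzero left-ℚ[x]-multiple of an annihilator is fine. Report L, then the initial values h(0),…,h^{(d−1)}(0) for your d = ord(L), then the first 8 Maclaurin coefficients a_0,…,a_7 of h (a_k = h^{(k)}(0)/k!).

f: a_k = 0, -12, 0, 64, 0, -3072/5, 0, 49152/7, …
h₀=f(r): pull back L_f along r ⇒ L₀.
L = (-4 + 32·x + 256·x^2 + 768·x^3 + 768·x^4)·Dx + (1 + 4·x + 16·x^2 + 128·x^3 + 320·x^4 + 256·x^5)·Dx^2  (order 2).
h: a_k = 0, -12, -24, 64, 384, 768/5, -5632, -122880/7, …
ICs: h(0) = 0, h′(0) = -12.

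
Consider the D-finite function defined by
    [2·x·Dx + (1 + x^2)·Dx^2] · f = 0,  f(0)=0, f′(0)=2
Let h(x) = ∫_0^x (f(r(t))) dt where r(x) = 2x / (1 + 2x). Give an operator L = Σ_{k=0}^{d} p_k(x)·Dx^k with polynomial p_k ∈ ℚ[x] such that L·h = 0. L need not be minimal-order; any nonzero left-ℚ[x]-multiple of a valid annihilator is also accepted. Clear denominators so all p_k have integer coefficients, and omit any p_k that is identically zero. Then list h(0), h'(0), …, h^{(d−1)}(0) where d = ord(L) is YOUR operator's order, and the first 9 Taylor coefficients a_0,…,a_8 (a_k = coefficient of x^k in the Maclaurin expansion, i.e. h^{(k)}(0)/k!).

L = (4 + 16·x)·Dx^2 + (1 + 4·x + 8·x^2)·Dx^3  (order 3).
h: a_k = 0, 0, 2, -8/3, 8/3, 0, -128/15, 512/21, -256/7, …
ICs: h(0) = 0, h′(0) = 0, h′′(0) = 4.

f: a_k = 0, 2, 0, -2/3, 0, 2/5, 0, -2/7, 0, …
h₀=f(r): pull back L_f along r ⇒ L₀.
∫: right-multiply L₀ by Dx.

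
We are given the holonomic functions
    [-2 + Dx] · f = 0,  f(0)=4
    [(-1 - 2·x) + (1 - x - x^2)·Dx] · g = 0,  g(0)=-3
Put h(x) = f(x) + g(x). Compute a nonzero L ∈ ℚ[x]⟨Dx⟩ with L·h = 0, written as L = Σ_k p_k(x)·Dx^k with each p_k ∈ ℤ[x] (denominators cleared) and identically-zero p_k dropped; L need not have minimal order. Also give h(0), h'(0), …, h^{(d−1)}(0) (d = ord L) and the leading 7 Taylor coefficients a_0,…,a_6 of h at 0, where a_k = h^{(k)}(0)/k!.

f: a_k = 4, 8, 8, 16/3, 8/3, 16/15, 16/45, …
g: a_k = -3, -3, -6, -9, -15, -24, -39, …
L₀ := lclm(L_f,L_g); ord L₀ ≤ 1+1.
L = (4 + 8·x + 24·x^2 + 8·x^3) + (-14·x - 10·x^2 + 8·x^3 + 4·x^4)·Dx + (-1 + 5·x - x^2 - 6·x^3 - 2·x^4)·Dx^2  (order 2).
h: a_k = 1, 5, 2, -11/3, -37/3, -344/15, -1739/45, …
ICs: h(0) = 1, h′(0) = 5.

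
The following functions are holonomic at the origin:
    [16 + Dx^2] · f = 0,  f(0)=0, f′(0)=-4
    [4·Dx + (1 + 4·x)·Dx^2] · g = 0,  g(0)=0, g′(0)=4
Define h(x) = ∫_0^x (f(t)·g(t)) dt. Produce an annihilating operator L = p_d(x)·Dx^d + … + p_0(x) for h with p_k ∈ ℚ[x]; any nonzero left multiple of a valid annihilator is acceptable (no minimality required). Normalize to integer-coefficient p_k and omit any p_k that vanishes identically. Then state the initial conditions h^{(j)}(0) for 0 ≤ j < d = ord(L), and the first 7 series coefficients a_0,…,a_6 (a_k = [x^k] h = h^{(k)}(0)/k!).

L = (-768 + 6144·x + 77824·x^2 + 262144·x^3 + 262144·x^4)·Dx + (256 + 5120·x + 24576·x^2 + 32768·x^3)·Dx^2 + (1280·x + 10752·x^2 + 32768·x^3 + 32768·x^4)·Dx^3 + (16 + 320·x + 1536·x^2 + 2048·x^3)·Dx^4 + (3 + 56·x + 368·x^2 + 1024·x^3 + 1024·x^4)·Dx^5  (order 5).
h: a_k = 0, 0, 0, -16/3, 8, -128/15, 256/9, …
ICs: h(0) = 0, h′(0) = 0, h′′(0) = 0, h′′′(0) = -32, h′′′′(0) = 192.

f: a_k = 0, -4, 0, 32/3, 0, -128/15, 0, …
g: a_k = 0, 4, -8, 64/3, -64, 1024/5, -2048/3, …
h₀=f·g: eliminate ⇒ L₀, order ≤ 2·2.
∫: right-multiply L₀ by Dx.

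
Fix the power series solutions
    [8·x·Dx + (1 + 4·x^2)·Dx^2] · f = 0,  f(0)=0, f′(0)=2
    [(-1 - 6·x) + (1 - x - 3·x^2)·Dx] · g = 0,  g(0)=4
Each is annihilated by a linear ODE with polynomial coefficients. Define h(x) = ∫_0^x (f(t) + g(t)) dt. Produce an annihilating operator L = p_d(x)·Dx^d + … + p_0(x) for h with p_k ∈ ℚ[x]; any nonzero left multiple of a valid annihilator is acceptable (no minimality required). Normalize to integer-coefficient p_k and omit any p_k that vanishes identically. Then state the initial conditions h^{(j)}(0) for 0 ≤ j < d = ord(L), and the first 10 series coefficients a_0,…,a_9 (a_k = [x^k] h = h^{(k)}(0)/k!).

f: a_k = 0, 2, 0, -8/3, 0, 32/5, 0, -128/7, 0, 512/9, …
g: a_k = 4, 4, 16, 28, 76, 160, 388, 868, 2032, 4636, …
h₀=f+g: left-lcm gives L₀, ord ≤ 3.
Integrate: L := L₀·Dx.
L = (32 - 128·x - 1488·x^2 - 2880·x^3 - 8424·x^4 - 2592·x^6)·Dx^2 + (-25 - 160·x - 214·x^2 - 1188·x^3 - 2628·x^4 - 6264·x^5 - 432·x^6 - 2592·x^7)·Dx^3 + (4 + 9·x + 54·x^2 - 66·x^3 - x^4 - 444·x^5 - 720·x^6 - 144·x^7 - 432·x^8)·Dx^4  (order 4).
h: a_k = 0, 4, 3, 16/3, 19/3, 76/5, 416/15, 388/7, 1487/14, 2032/9, …
ICs: h(0) = 0, h′(0) = 4, h′′(0) = 6, h′′′(0) = 32.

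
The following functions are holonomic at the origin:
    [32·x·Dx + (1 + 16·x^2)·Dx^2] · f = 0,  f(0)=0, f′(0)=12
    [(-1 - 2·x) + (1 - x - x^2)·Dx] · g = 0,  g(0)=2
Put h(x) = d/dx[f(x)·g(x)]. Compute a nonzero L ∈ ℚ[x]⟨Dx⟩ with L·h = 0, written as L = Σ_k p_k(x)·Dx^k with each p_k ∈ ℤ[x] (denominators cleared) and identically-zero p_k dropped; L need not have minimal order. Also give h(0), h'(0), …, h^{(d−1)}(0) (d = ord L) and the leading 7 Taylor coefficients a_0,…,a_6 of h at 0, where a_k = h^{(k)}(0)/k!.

L = (-58 + 3360·x^2 + 6144·x^3 + 9216·x^4) + (19 + 70·x - 528·x^2 + 352·x^3 + 6144·x^4 + 6144·x^5)·Dx + (-1 - 15·x - 47·x^2 - 176·x^3 - 448·x^4 + 1024·x^5 + 768·x^6)·Dx^2  (order 2).
h: a_k = 24, 48, -240, -224, 5464, 31104/5, -416984/5, …
ICs: h(0) = 24, h′(0) = 48.

f: a_k = 0, 12, 0, -64, 0, 3072/5, 0, …
g: a_k = 2, 2, 4, 6, 10, 16, 26, …
Product ⇒ symmetric product L₀, ord ≤ 2.
h₀' ⇒ L via d/dx closure of L₀.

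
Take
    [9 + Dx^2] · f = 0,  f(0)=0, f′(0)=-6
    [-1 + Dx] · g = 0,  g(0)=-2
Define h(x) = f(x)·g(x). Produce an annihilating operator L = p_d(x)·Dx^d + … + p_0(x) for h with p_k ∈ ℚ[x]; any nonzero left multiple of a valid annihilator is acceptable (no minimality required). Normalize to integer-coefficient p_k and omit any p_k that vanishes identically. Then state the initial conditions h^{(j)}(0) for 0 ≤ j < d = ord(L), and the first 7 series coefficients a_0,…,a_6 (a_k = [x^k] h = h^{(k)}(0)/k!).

L = 10 - 2·Dx + Dx^2  (order 2).
h: a_k = 0, 12, 12, -12, -16, -2/5, 26/5, …
ICs: h(0) = 0, h′(0) = 12.

f: a_k = 0, -6, 0, 9, 0, -81/20, 0, …
g: a_k = -2, -2, -1, -1/3, -1/12, -1/60, -1/360, …
Product ⇒ symmetric product L₀, ord ≤ 2.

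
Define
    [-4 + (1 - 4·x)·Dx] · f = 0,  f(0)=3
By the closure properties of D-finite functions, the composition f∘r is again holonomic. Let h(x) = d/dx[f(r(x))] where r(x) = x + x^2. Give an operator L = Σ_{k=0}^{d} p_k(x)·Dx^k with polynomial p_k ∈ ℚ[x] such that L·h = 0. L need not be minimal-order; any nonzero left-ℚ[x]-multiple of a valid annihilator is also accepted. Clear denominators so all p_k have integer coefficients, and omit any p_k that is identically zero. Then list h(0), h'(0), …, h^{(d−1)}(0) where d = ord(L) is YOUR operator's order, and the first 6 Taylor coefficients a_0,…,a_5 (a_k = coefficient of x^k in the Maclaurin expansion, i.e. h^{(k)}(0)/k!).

L = (10 + 24·x + 24·x^2) + (-1 + 2·x + 12·x^2 + 8·x^3)·Dx  (order 1).
h: a_k = 12, 120, 864, 5568, 33600, 194688, …
ICs: h(0) = 12.

f: a_k = 3, 12, 48, 192, 768, 3072, …
f∘r: x↦r, Dx↦Dx/r' in L_f ⇒ L₀.
Differentiate: ansatz ord ≤ ord L₀ ⇒ L.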